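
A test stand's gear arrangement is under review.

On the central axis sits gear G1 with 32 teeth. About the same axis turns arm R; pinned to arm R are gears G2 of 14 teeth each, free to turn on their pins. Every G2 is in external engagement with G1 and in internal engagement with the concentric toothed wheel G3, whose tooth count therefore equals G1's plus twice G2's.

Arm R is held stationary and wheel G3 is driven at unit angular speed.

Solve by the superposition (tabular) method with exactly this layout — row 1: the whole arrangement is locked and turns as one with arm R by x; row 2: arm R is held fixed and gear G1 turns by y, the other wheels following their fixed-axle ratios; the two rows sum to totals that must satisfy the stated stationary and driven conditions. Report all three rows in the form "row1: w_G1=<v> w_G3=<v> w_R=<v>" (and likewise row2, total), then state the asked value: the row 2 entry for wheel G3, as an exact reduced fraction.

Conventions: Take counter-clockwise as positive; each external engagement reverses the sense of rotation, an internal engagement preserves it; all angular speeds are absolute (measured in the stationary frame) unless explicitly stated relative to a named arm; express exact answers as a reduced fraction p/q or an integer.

row1: w_G1=0 w_G3=0 w_R=0
row2: w_G1=-15/8 w_G3=1 w_R=0
total: w_G1=-15/8 w_G3=1 w_R=0
asked value: 1

recognized (axles ride arm R): planetary set, 32/14/60 teeth
row 1 (train locked, turned with arm): all members turn x
row 2 (arm held, sun turns y): ω_ring = −(32/60)·y, ω_arm = 0
boundary: total ω_arm = x = 0 and total ω_ring = x − (32/60)·y = 1  ⇒  y = -15/8, x = 0
row 2 ring = −(32/60)·(-15/8) = 1
totals (row 1 + row 2): sun 0 + (-15/8) = -15/8, ring 0 + 1 = 1, arm 0 + 0 = 0
asked cell (row2, ring) = 1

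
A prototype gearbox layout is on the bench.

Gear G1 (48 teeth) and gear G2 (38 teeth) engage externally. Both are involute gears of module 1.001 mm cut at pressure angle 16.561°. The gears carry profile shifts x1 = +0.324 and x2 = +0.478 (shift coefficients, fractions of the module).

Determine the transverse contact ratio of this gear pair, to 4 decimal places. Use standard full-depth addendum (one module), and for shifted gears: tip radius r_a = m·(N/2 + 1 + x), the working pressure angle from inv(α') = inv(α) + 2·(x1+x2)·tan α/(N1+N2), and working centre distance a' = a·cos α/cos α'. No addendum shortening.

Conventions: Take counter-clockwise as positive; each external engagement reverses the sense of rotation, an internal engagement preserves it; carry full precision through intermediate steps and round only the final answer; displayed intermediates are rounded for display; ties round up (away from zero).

class = single-mesh tooth geometry [involute pair 48T × 38T, m = 1.001]
base radii: r_b1 = 23.027408, r_b2 = 18.230031
tip radii: r_a1 = 25.349324, r_a2 = 20.498478
inv(α') = inv(16.561°) + 2·(+0.324+0.478)·tan α/(48+38) = 0.01387428  ⇒  α' = 19.54326°
a' = a·cos α / cos α' = 43.0430·cos 16.561°/cos 19.54326° = 43.779619
action lengths: √(r_a1²−r_b1²) = 10.598430, √(r_a2²−r_b2²) = 9.373023
base pitch p_b = π·m·cos α = 3.014281
CR = (10.598430 + 9.373023 − 43.779619·sin 19.54326°)/3.014281 = 1.767042
contact ratio ≈ 1.7670

1.7670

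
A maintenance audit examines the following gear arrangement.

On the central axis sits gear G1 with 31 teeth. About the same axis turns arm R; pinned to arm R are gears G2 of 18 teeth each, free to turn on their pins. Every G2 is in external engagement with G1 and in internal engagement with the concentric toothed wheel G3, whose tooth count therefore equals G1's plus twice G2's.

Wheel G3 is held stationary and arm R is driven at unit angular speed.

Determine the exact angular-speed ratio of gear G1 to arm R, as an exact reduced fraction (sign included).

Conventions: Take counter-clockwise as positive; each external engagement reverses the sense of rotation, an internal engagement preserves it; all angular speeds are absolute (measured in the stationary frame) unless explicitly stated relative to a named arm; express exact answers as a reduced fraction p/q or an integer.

class = planetary set [G3 = 31+2·18 = 67; Willis about the carrier]
ring teeth: 31 + 2·18 = 67
31(ω_sun−ω_arm) = −67(ω_ring−ω_arm),  ω_ring = 0, ω_arm = 1
ω_sun = 1 − (67/31)(0−1) = 98/31
ω_out/ω_in = 98/31

98/31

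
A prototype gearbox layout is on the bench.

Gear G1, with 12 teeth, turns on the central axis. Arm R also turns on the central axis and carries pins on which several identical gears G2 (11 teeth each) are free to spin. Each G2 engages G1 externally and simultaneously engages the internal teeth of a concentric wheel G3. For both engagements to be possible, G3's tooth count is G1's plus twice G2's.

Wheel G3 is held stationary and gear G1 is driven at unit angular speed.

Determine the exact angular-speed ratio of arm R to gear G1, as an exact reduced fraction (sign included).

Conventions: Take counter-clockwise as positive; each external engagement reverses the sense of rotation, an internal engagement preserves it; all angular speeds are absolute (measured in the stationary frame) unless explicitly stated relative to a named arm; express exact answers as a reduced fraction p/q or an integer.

6/23

topology: planetary set — G1 12T / G2 11T / G3 34T, arm = carrier (Willis)
ring teeth: 12 + 2·11 = 34
12(ω_sun−ω_arm) = −34(ω_ring−ω_arm),  ω_ring = 0, ω_sun = 1
12(1−ω_arm) = −34(0−ω_arm)  ⇒  46·ω_arm = 12  ⇒  ω_arm = 6/23
ω_out/ω_in = 6/23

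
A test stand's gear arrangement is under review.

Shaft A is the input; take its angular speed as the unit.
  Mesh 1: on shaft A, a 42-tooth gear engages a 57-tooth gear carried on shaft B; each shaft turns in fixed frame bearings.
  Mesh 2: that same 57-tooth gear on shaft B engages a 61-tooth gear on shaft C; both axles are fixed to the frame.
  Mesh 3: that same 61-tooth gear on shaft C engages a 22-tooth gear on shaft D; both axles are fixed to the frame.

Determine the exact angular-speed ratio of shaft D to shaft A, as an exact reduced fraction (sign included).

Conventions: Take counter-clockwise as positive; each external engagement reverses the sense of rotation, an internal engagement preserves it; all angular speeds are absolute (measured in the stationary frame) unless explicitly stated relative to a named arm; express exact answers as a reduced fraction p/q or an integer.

class = fixed-axis compound train [3 meshes; 3 ratios multiply, 3 sense flips]
mesh 1 [42T→57T]: running ratio 14/19, sense −
mesh 2 [57T→61T]: running ratio 42/61, sense +
mesh 3 [61T→22T]: running ratio 21/11, sense −
ω_out/ω_in = -21/11

-21/11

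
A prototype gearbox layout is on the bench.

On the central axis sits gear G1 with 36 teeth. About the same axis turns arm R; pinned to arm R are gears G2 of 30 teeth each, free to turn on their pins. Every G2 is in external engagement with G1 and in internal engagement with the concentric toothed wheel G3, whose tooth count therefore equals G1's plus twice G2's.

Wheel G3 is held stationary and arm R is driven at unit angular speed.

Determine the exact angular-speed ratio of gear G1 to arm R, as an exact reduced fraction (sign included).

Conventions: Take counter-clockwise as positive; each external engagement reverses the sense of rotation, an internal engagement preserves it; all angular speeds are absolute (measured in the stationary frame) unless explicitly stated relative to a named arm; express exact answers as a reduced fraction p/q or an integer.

11/3

class = planetary set [G3 = 36+2·30 = 96; Willis about the carrier]
ring teeth: 36 + 2·30 = 96
36(ω_sun−ω_arm) = −96(ω_ring−ω_arm),  ω_ring = 0, ω_arm = 1
ω_sun = 1 − (96/36)(0−1) = 11/3
ω_out/ω_in = 11/3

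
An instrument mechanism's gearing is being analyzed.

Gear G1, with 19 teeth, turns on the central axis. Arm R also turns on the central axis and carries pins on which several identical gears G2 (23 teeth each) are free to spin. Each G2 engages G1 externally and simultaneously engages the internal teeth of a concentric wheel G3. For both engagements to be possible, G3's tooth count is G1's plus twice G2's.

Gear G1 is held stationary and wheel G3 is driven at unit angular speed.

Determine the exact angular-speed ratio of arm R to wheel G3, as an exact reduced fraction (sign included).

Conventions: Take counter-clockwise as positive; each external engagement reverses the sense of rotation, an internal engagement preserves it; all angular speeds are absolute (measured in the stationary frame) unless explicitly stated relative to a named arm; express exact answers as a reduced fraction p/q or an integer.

class = planetary set [G3 = 19+2·23 = 65; Willis about the carrier]
ring teeth: 19 + 2·23 = 65
19(ω_sun−ω_arm) = −65(ω_ring−ω_arm),  ω_sun = 0, ω_ring = 1
19(0−ω_arm) = −65(1−ω_arm)  ⇒  84·ω_arm = 65  ⇒  ω_arm = 65/84
ω_out/ω_in = 65/84

65/84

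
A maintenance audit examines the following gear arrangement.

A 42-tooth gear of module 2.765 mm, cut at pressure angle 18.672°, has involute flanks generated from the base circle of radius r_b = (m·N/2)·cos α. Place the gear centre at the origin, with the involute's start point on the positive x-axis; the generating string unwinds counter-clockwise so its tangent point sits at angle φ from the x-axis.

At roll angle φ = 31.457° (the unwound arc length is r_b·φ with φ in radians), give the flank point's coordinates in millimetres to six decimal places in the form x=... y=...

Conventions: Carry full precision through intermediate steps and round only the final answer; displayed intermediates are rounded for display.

single-mesh involute tooth geometry (42T wheel at module 2.765)
pitch radius r_p = m·N/2 = 2.765·42/2 = 58.065000
base radius r_b = r_p·cos α = 58.065000·cos 18.672° = 55.008856
roll angle φ = 31.457° = 0.54902822 rad
x = r_b·(cos φ + φ·sin φ) = 62.685183
y = r_b·(sin φ − φ·cos φ) = 2.944065

x=62.685183 y=2.944065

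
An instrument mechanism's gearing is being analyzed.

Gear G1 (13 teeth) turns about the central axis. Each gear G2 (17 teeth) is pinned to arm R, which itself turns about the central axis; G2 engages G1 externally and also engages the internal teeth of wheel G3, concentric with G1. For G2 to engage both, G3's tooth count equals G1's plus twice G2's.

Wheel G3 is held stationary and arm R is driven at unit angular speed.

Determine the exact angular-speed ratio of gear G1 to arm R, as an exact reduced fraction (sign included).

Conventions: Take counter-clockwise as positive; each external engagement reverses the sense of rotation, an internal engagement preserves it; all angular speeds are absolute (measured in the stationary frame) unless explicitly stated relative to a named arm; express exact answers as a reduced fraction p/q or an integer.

recognized (axles ride arm R): planetary set, 13/17/47 teeth
ring teeth: 13 + 2·17 = 47
13(ω_sun−ω_arm) = −47(ω_ring−ω_arm),  ω_ring = 0, ω_arm = 1
ω_sun = 1 − (47/13)(0−1) = 60/13
ω_out/ω_in = 60/13

60/13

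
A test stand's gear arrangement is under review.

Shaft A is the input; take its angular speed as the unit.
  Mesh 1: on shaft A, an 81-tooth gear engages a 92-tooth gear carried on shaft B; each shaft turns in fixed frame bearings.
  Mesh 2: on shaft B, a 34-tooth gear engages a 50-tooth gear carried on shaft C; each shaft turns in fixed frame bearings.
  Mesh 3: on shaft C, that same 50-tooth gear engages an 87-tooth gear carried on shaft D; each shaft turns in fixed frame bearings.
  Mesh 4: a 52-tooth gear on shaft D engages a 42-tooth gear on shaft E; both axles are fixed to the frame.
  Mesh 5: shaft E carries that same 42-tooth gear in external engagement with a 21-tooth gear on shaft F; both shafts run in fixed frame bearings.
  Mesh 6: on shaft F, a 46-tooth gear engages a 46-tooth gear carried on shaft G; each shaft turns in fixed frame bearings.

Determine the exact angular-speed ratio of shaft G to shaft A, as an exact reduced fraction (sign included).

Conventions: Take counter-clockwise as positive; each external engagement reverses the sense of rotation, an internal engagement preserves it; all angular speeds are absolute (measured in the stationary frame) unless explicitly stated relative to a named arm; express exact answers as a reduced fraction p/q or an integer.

3978/4669

class = fixed-axis compound train [6 meshes; 6 ratios multiply, 6 sense flips]
mesh 1 [81T→92T]: running ratio 81/92, sense −
mesh 2 [34T→50T]: running ratio 1377/2300, sense +
mesh 3 [50T→87T]: running ratio 459/1334, sense −
mesh 4 [52T→42T]: running ratio 1989/4669, sense +
mesh 5 [42T→21T]: running ratio 3978/4669, sense −
mesh 6 [46T→46T]: running ratio 3978/4669, sense +
ω_out/ω_in = 3978/4669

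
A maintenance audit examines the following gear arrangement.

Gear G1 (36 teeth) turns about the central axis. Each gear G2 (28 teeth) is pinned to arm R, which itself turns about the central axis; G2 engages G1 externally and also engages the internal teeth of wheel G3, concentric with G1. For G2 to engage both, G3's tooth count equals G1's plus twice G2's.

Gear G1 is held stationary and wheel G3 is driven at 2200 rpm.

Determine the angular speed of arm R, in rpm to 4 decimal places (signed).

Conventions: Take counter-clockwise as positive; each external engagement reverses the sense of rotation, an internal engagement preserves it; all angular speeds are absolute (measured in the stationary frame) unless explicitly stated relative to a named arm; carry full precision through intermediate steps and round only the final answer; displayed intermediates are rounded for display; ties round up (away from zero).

+1581.2500 rpm

recognized (axles ride arm R): planetary set, 36/28/92 teeth
normalise by the input: solve with ω_ring = 1, then scale by 2200 rpm
ring teeth: 36 + 2·28 = 92
36(ω_sun−ω_arm) = −92(ω_ring−ω_arm),  ω_sun = 0, ω_ring = 1
36(0−ω_arm) = −92(1−ω_arm)  ⇒  128·ω_arm = 92  ⇒  ω_arm = 23/32
scale: ω_arm = 23/32 × 2200 rpm = +1581.2500 rpm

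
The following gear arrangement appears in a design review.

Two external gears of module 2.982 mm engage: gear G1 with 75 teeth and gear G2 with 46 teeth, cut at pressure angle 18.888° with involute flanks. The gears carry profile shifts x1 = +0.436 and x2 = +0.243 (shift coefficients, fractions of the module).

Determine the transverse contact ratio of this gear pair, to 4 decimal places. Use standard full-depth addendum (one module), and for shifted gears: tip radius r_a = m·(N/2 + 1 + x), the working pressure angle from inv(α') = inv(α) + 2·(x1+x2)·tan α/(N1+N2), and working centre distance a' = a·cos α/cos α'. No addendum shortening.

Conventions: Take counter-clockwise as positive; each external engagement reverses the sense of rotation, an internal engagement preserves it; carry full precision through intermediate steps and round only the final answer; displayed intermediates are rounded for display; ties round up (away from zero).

recognized (one external pair, fixed centres): single-mesh tooth geometry, m = 2.982, N1 = 75, N2 = 46
base radii: r_b1 = 105.803579, r_b2 = 64.892862
tip radii: r_a1 = 116.107152, r_a2 = 72.292626
inv(α') = inv(18.888°) + 2·(+0.436+0.243)·tan α/(75+46) = 0.01632468  ⇒  α' = 20.59481°
a' = a·cos α / cos α' = 180.4110·cos 18.888°/cos 20.59481° = 182.350190
action lengths: √(r_a1²−r_b1²) = 47.817082, √(r_a2²−r_b2²) = 31.861266
base pitch p_b = π·m·cos α = 8.863780
CR = (47.817082 + 31.861266 − 182.350190·sin 20.59481°)/8.863780 = 1.752684
contact ratio ≈ 1.7527

1.7527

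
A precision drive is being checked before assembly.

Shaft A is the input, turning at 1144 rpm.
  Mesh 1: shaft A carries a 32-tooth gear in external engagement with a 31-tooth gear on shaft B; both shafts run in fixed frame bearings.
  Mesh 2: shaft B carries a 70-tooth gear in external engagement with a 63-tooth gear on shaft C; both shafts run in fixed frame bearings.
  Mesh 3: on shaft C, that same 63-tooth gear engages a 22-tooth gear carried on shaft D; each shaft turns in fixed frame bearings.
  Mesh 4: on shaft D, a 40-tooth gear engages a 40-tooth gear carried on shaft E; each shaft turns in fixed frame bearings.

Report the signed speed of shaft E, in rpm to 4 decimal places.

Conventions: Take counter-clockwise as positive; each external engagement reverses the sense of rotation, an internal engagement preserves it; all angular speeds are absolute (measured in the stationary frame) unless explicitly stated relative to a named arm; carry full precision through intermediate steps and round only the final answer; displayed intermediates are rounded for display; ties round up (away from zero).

+3757.4194 rpm

topology: fixed-axis compound train — 4 meshes, A→E
mesh 1 [32T→31T]: ω = 1144.0000×32/31 = 1180.9032 rpm, sense flips to −
mesh 2 [70T→63T]: ω = 1180.9032×70/63 = 1312.1147 rpm, sense flips to +
mesh 3 [63T→22T]: ω = 1312.1147×63/22 = 3757.4194 rpm, sense flips to −
mesh 4 [40T→40T]: ω = 3757.4194×40/40 = 3757.4194 rpm, sense flips to +
signed output speed = +3757.4194 rpm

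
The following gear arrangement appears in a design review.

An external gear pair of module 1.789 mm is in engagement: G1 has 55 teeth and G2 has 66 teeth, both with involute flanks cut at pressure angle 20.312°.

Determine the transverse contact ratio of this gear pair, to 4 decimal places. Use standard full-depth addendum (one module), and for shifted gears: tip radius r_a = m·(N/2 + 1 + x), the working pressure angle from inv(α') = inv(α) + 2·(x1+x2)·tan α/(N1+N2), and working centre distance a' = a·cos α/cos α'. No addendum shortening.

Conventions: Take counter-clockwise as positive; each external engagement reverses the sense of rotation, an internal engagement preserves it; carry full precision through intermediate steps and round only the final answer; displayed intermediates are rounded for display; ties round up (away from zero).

1.7675

recognized (one external pair, fixed centres): single-mesh tooth geometry, m = 1.789, N1 = 55, N2 = 66
base radii: r_b1 = 46.138215, r_b2 = 55.365858
tip radii: r_a1 = 50.986500, r_a2 = 60.826000
no profile shift: α' = α, a' = a
action lengths: √(r_a1²−r_b1²) = 21.699961, √(r_a2²−r_b2²) = 25.187776
base pitch p_b = π·m·cos α = 5.270817
CR = (21.699961 + 25.187776 − 108.234500·sin 20.31200°)/5.270817 = 1.767481
contact ratio ≈ 1.7675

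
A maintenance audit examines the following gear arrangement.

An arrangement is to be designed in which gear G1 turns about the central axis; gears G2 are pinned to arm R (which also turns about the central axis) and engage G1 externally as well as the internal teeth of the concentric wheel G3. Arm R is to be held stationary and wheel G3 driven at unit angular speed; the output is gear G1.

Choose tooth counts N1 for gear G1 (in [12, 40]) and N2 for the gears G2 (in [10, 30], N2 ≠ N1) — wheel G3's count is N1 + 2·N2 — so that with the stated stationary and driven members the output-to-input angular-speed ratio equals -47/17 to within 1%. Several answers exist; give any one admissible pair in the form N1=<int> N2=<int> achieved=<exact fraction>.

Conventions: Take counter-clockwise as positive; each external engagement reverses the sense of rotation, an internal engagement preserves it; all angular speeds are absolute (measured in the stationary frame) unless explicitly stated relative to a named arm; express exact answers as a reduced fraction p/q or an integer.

class = planetary set [ratio -47/17 wanted; Willis about the carrier]
Willis with ω_arm = 0: ω_sun/ω_ring = −N3/N1; set equal to -47/17  ⇒  N3/N1 = −(-47/17) = 47/17
N3 = N1 + 2·N2  ⇒  N2/N1 = (N3/N1 − 1)/2 = (47/17 − 1)/2 = 15/17
smallest multiple with N1 ≥ 12 and N2 ≥ 10: k = 1  ⇒  N1 = 1·17 = 17, N2 = 1·15 = 15 (N1 ≤ 40, N2 ≤ 30, N2 ≠ N1 ✓), N3 = 17 + 2·15 = 47
check: −N3/N1 with N1 = 17, N3 = 47 gives -47/17; |achieved − target| = 0 ≤ 47/1700 ✓

N1=17 N2=15 achieved=-47/17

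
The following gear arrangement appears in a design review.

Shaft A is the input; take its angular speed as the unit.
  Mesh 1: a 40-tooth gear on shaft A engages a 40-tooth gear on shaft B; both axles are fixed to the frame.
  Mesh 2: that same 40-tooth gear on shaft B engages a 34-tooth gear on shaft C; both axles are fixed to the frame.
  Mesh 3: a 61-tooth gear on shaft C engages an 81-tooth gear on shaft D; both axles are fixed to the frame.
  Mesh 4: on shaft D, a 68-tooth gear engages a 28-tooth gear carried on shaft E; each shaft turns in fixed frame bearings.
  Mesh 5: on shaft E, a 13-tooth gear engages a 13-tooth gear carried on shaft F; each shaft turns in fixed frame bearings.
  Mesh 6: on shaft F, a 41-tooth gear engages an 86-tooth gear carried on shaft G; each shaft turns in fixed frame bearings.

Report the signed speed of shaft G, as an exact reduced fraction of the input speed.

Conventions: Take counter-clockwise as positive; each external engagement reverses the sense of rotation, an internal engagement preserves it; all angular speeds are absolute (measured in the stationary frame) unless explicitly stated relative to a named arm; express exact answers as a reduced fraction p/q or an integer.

6-mesh fixed-axis compound train (all bearings frame-fixed)
mesh 1 [40T→40T]: |ω|/ω_in = 1×40/40 = 1, sense flips to −
mesh 2 [40T→34T]: |ω|/ω_in = 1×40/34 = 20/17, sense flips to +
mesh 3 [61T→81T]: |ω|/ω_in = (20/17)×61/81 = 1220/1377, sense flips to −
mesh 4 [68T→28T]: |ω|/ω_in = (1220/1377)×68/28 = 1220/567, sense flips to +
mesh 5 [13T→13T]: |ω|/ω_in = (1220/567)×13/13 = 1220/567, sense flips to −
mesh 6 [41T→86T]: |ω|/ω_in = (1220/567)×41/86 = 25010/24381, sense flips to +
signed output speed (× input speed) = 25010/24381

25010/24381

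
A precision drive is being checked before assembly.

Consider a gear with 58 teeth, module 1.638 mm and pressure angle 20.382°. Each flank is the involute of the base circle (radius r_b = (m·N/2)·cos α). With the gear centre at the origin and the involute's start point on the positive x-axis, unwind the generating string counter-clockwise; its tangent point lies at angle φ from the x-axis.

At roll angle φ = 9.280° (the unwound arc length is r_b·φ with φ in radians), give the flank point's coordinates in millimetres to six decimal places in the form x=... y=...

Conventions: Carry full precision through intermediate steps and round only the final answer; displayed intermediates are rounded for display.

recognized (one wheel, involute flank): single-mesh tooth geometry, m = 1.638, N = 58
pitch radius r_p = m·N/2 = 1.638·58/2 = 47.502000
base radius r_b = r_p·cos α = 47.502000·cos 20.382° = 44.527969
roll angle φ = 9.280° = 0.16196655 rad
x = r_b·(cos φ + φ·sin φ) = 45.108199
y = r_b·(sin φ − φ·cos φ) = 0.062900

x=45.108199 y=0.062900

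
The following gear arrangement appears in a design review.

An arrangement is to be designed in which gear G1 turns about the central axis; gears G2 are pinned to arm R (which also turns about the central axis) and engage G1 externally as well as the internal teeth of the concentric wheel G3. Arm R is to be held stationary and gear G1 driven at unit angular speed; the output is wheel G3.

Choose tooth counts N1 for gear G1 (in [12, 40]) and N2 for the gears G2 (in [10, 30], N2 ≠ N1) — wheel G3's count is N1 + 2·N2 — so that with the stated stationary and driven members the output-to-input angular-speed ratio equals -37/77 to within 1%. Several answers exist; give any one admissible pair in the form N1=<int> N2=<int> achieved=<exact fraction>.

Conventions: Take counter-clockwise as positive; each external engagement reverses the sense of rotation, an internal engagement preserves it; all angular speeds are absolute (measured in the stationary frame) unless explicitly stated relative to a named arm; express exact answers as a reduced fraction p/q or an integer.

planetary set to be sized for -37/77 (Willis relation)
Willis with ω_arm = 0: ω_ring/ω_sun = −N1/N3; set equal to -37/77  ⇒  N3/N1 = −1/(-37/77) = 77/37
N3 = N1 + 2·N2  ⇒  N2/N1 = (N3/N1 − 1)/2 = (77/37 − 1)/2 = 20/37
smallest multiple with N1 ≥ 12 and N2 ≥ 10: k = 1  ⇒  N1 = 1·37 = 37, N2 = 1·20 = 20 (N1 ≤ 40, N2 ≤ 30, N2 ≠ N1 ✓), N3 = 37 + 2·20 = 77
check: −N1/N3 with N1 = 37, N3 = 77 gives -37/77; |achieved − target| = 0 ≤ 37/7700 ✓

N1=37 N2=20 achieved=-37/77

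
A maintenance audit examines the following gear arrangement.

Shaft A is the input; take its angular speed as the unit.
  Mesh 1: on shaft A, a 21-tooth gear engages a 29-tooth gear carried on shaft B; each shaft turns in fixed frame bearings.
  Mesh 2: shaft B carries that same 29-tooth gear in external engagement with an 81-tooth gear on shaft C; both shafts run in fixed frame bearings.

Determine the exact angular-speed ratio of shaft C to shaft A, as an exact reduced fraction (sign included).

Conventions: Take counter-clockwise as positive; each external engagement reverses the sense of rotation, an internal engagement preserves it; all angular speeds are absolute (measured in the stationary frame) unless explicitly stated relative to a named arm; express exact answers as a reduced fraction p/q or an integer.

class = fixed-axis compound train [2 meshes; 2 ratios multiply, 2 sense flips]
mesh 1 [21T→29T]: running ratio 21/29, sense −
mesh 2 [29T→81T]: running ratio 7/27, sense +
ω_out/ω_in = 7/27

7/27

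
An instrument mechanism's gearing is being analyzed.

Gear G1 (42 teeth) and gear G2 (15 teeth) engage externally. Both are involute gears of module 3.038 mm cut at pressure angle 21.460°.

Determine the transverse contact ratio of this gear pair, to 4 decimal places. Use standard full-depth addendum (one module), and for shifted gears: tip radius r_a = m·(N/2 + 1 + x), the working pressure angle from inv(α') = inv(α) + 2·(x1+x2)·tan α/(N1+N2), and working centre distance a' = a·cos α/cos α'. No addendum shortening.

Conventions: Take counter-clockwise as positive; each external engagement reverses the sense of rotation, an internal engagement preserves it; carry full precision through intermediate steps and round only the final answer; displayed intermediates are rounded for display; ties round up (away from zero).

1.5475

class = single-mesh tooth geometry [involute pair 42T × 15T, m = 3.038]
base radii: r_b1 = 59.375089, r_b2 = 21.205389
tip radii: r_a1 = 66.836000, r_a2 = 25.823000
no profile shift: α' = α, a' = a
action lengths: √(r_a1²−r_b1²) = 30.686311, √(r_a2²−r_b2²) = 14.736309
base pitch p_b = π·m·cos α = 8.882493
CR = (30.686311 + 14.736309 − 86.583000·sin 21.46000°)/8.882493 = 1.547549
contact ratio ≈ 1.5475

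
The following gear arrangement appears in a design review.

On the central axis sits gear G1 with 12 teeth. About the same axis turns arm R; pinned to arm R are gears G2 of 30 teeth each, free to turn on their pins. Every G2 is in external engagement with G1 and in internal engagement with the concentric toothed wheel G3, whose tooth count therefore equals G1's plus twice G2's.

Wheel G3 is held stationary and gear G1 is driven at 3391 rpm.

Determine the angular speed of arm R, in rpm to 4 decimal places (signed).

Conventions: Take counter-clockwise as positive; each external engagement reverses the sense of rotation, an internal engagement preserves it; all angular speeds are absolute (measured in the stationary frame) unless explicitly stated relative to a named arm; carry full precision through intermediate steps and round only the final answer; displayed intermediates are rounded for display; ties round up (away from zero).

+484.4286 rpm

topology: planetary set — G1 12T / G2 30T / G3 72T, arm = carrier (Willis)
normalise by the input: solve with ω_sun = 1, then scale by 3391 rpm
ring teeth: 12 + 2·30 = 72
12(ω_sun−ω_arm) = −72(ω_ring−ω_arm),  ω_ring = 0, ω_sun = 1
12(1−ω_arm) = −72(0−ω_arm)  ⇒  84·ω_arm = 12  ⇒  ω_arm = 1/7
scale: ω_arm = 1/7 × 3391 rpm = +484.4286 rpm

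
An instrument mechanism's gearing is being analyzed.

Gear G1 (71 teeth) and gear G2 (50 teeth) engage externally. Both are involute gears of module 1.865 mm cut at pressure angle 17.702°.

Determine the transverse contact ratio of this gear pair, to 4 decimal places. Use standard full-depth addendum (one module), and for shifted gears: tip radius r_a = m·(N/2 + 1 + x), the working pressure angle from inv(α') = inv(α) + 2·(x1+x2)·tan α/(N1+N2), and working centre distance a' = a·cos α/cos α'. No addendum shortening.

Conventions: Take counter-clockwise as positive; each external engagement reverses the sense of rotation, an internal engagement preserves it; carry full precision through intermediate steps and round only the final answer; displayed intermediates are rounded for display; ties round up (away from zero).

single-mesh involute tooth geometry (71T engaging 50T at module 1.865)
base radii: r_b1 = 63.072632, r_b2 = 44.417347
tip radii: r_a1 = 68.072500, r_a2 = 48.490000
no profile shift: α' = α, a' = a
action lengths: √(r_a1²−r_b1²) = 25.606802, √(r_a2²−r_b2²) = 19.451977
base pitch p_b = π·m·cos α = 5.581648
CR = (25.606802 + 19.451977 − 112.832500·sin 17.70200°)/5.581648 = 1.925993
contact ratio ≈ 1.9260

1.9260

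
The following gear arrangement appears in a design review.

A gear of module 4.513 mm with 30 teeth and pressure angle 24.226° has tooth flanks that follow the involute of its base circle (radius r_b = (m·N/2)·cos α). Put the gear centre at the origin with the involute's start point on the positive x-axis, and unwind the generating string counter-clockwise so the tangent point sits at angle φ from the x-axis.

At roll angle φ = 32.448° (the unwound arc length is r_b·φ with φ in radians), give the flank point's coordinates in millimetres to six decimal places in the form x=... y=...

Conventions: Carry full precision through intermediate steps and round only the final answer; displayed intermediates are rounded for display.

x=70.853307 y=3.619107

recognized (one wheel, involute flank): single-mesh tooth geometry, m = 4.513, N = 30
pitch radius r_p = m·N/2 = 4.513·30/2 = 67.695000
base radius r_b = r_p·cos α = 67.695000·cos 24.226° = 61.733372
roll angle φ = 32.448° = 0.56632444 rad
x = r_b·(cos φ + φ·sin φ) = 70.853307
y = r_b·(sin φ − φ·cos φ) = 3.619107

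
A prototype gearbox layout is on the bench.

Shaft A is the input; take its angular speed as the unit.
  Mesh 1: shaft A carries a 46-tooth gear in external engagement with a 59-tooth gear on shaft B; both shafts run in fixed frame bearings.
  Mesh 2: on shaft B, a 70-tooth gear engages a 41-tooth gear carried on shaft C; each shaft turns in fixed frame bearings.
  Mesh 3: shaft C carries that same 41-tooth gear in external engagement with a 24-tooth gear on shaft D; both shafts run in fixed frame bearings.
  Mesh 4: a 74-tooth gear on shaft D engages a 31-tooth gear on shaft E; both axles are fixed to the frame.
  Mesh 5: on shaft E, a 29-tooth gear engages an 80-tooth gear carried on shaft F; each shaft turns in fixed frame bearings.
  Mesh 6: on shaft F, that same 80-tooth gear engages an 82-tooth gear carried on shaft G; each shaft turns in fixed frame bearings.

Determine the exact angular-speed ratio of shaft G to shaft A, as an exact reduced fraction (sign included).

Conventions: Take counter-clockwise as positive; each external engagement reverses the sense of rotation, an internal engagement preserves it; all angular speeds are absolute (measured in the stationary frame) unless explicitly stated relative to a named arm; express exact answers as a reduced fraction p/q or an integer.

863765/449934

class = fixed-axis compound train [6 meshes; 6 ratios multiply, 6 sense flips]
mesh 1 [46T→59T]: running ratio 46/59, sense −
mesh 2 [70T→41T]: running ratio 3220/2419, sense +
mesh 3 [41T→24T]: running ratio 805/354, sense −
mesh 4 [74T→31T]: running ratio 29785/5487, sense +
mesh 5 [29T→80T]: running ratio 172753/87792, sense −
mesh 6 [80T→82T]: running ratio 863765/449934, sense +
ω_out/ω_in = 863765/449934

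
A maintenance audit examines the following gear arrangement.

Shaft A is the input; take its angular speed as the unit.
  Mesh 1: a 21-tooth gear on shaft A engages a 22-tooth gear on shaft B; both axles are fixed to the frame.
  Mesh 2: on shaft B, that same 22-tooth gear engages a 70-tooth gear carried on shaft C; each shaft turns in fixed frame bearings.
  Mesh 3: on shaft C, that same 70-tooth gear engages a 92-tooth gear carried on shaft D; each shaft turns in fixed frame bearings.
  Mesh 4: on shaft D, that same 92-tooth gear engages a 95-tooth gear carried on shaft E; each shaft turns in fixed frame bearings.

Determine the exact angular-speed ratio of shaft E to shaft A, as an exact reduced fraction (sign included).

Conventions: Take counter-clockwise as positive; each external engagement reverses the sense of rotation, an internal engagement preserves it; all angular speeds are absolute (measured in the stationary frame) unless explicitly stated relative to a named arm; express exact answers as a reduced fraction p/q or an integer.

class = fixed-axis compound train [4 meshes; 4 ratios multiply, 4 sense flips]
mesh 1 [21T→22T]: running ratio 21/22, sense −
mesh 2 [22T→70T]: running ratio 3/10, sense +
mesh 3 [70T→92T]: running ratio 21/92, sense −
mesh 4 [92T→95T]: running ratio 21/95, sense +
ω_out/ω_in = 21/95

21/95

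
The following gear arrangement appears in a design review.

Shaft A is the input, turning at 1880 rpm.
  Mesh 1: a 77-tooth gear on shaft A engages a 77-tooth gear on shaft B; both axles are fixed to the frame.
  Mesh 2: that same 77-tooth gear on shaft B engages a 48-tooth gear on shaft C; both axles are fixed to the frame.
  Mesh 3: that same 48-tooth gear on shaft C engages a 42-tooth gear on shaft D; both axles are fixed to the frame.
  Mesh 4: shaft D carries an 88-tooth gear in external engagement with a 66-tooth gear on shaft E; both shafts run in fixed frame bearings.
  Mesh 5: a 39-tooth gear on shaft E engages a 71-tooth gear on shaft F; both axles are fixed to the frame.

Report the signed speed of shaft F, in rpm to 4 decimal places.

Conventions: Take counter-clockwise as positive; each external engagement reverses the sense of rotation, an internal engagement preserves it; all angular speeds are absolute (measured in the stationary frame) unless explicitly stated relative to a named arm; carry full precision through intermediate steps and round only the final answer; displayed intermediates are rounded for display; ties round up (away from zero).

5-mesh fixed-axis compound train (all bearings frame-fixed)
mesh 1 [77T→77T]: ω = 1880.0000×77/77 = 1880.0000 rpm, sense flips to −
mesh 2 [77T→48T]: ω = 1880.0000×77/48 = 3015.8333 rpm, sense flips to +
mesh 3 [48T→42T]: ω = 3015.8333×48/42 = 3446.6667 rpm, sense flips to −
mesh 4 [88T→66T]: ω = 3446.6667×88/66 = 4595.5556 rpm, sense flips to +
mesh 5 [39T→71T]: ω = 4595.5556×39/71 = 2524.3192 rpm, sense flips to −
signed output speed = -2524.3192 rpm

-2524.3192 rpm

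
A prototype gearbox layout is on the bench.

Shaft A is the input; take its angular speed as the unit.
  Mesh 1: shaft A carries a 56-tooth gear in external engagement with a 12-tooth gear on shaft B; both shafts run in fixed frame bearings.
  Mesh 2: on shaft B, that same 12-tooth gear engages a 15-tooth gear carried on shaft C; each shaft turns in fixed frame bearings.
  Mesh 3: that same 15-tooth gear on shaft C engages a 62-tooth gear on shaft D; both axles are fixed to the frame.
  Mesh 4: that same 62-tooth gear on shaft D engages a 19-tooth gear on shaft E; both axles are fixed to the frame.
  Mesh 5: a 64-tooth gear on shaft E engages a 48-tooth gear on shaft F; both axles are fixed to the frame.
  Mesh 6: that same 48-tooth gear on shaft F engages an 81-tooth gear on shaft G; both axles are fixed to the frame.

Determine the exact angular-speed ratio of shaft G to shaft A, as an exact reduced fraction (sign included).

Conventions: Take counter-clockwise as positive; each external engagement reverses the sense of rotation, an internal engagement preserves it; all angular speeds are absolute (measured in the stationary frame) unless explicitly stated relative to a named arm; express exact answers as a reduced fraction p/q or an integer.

3584/1539

class = fixed-axis compound train [6 meshes; 6 ratios multiply, 6 sense flips]
mesh 1 [56T→12T]: running ratio 14/3, sense −
mesh 2 [12T→15T]: running ratio 56/15, sense +
mesh 3 [15T→62T]: running ratio 28/31, sense −
mesh 4 [62T→19T]: running ratio 56/19, sense +
mesh 5 [64T→48T]: running ratio 224/57, sense −
mesh 6 [48T→81T]: running ratio 3584/1539, sense +
ω_out/ω_in = 3584/1539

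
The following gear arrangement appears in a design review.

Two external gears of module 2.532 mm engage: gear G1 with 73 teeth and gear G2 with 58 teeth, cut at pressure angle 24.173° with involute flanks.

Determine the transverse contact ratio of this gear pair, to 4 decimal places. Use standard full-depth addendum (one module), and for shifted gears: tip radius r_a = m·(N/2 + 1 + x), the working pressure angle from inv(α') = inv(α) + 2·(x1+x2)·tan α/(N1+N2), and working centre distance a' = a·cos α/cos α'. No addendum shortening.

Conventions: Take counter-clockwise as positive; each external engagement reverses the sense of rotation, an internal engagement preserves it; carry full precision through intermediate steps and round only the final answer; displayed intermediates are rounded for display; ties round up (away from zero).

1.5932

recognized (one external pair, fixed centres): single-mesh tooth geometry, m = 2.532, N1 = 73, N2 = 58
base radii: r_b1 = 84.314160, r_b2 = 66.989333
tip radii: r_a1 = 94.950000, r_a2 = 75.960000
no profile shift: α' = α, a' = a
action lengths: √(r_a1²−r_b1²) = 43.664916, √(r_a2²−r_b2²) = 35.809928
base pitch p_b = π·m·cos α = 7.257007
CR = (43.664916 + 35.809928 − 165.846000·sin 24.17300°)/7.257007 = 1.593224
contact ratio ≈ 1.5932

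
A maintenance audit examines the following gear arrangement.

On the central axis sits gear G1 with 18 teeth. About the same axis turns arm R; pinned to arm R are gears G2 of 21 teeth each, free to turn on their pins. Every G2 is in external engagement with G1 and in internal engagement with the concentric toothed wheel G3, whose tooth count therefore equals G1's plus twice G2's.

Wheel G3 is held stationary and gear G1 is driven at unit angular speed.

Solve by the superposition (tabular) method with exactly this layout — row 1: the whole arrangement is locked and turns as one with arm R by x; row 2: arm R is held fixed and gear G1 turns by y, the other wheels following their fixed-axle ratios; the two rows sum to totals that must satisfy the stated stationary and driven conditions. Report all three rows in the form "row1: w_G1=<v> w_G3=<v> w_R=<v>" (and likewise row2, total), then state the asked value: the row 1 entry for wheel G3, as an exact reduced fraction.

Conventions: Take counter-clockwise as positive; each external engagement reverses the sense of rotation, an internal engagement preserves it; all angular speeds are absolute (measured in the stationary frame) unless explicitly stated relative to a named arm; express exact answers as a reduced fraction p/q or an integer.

row1: w_G1=3/13 w_G3=3/13 w_R=3/13
row2: w_G1=10/13 w_G3=-3/13 w_R=0
total: w_G1=1 w_G3=0 w_R=3/13
asked value: 3/13

class = planetary set [G3 = 18+2·21 = 60; Willis about the carrier]
row 1: whole set turns with the arm by x
superposition row 2 [arm held]: sun y, ring −(18/60)·y, arm 0
boundary: total ω_ring = x − (18/60)·y = 0 and total ω_sun = x + y = 1  ⇒  y = 10/13, x = 3/13
row 2 ring = −(18/60)·10/13 = -3/13
totals (row 1 + row 2): sun 3/13 + 10/13 = 1, ring 3/13 + (-3/13) = 0, arm 3/13 + 0 = 3/13
asked cell (row1, ring) = 3/13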